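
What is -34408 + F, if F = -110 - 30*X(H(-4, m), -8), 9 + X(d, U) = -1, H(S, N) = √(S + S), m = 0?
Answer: -34218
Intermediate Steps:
H(S, N) = √2*√S (H(S, N) = √(2*S) = √2*√S)
X(d, U) = -10 (X(d, U) = -9 - 1 = -10)
F = 190 (F = -110 - 30*(-10) = -110 + 300 = 190)
-34408 + F = -34408 + 190 = -34218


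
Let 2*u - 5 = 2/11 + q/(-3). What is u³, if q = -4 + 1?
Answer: 39304/1331 ≈ 29.530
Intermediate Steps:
q = -3
u = 34/11 (u = 5/2 + (2/11 - 3/(-3))/2 = 5/2 + (2*(1/11) - 3*(-⅓))/2 = 5/2 + (2/11 + 1)/2 = 5/2 + (½)*(13/11) = 5/2 + 13/22 = 34/11 ≈ 3.0909)
u³ = (34/11)³ = 39304/1331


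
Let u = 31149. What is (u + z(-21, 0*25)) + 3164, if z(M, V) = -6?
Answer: 34307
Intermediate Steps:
(u + z(-21, 0*25)) + 3164 = (31149 - 6) + 3164 = 31143 + 3164 = 34307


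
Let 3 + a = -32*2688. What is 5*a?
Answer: -430095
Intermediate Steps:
a = -86019 (a = -3 - 32*2688 = -3 - 86016 = -86019)
5*a = 5*(-86019) = -430095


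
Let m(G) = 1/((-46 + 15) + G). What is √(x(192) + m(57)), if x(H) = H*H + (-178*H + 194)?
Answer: √1948258/26 ≈ 53.685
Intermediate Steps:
x(H) = 194 + H² - 178*H (x(H) = H² + (194 - 178*H) = 194 + H² - 178*H)
m(G) = 1/(-31 + G)
√(x(192) + m(57)) = √((194 + 192² - 178*192) + 1/(-31 + 57)) = √((194 + 36864 - 34176) + 1/26) = √(2882 + 1/26) = √(74933/26) = √1948258/26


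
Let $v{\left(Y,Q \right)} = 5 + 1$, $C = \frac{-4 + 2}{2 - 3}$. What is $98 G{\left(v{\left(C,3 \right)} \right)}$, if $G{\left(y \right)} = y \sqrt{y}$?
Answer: $588 \sqrt{6} \approx 1440.3$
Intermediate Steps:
$C = 2$ ($C = - \frac{2}{-1} = \left(-2\right) \left(-1\right) = 2$)
$v{\left(Y,Q \right)} = 6$
$G{\left(y \right)} = y^{\frac{3}{2}}$
$98 G{\left(v{\left(C,3 \right)} \right)} = 98 \cdot 6^{\frac{3}{2}} = 98 \cdot 6 \sqrt{6} = 588 \sqrt{6}$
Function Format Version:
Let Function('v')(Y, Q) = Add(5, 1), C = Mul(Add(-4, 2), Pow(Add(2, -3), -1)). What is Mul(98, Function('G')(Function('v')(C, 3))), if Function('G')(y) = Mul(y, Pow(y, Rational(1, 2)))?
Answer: Mul(588, Pow(6, Rational(1, 2))) ≈ 1440.3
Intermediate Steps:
C = 2 (C = Mul(-2, Pow(-1, -1)) = Mul(-2, -1) = 2)
Function('v')(Y, Q) = 6
Function('G')(y) = Pow(y, Rational(3, 2))
Mul(98, Function('G')(Function('v')(C, 3))) = Mul(98, Pow(6, Rational(3, 2))) = Mul(98, Mul(6, Pow(6, Rational(1, 2)))) = Mul(588, Pow(6, Rational(1, 2)))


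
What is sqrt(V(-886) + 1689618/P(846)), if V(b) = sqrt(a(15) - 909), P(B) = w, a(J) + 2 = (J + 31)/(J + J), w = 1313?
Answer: sqrt(499155397650 + 25859535*I*sqrt(204630))/19695 ≈ 35.875 + 0.42031*I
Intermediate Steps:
a(J) = -2 + (31 + J)/(2*J) (a(J) = -2 + (J + 31)/(J + J) = -2 + (31 + J)/((2*J)) = -2 + (31 + J)*(1/(2*J)) = -2 + (31 + J)/(2*J))
P(B) = 1313
V(b) = I*sqrt(204630)/15 (V(b) = sqrt((1/2)*(31 - 3*15)/15 - 909) = sqrt((1/2)*(1/15)*(31 - 45) - 909) = sqrt((1/2)*(1/15)*(-14) - 909) = sqrt(-7/15 - 909) = sqrt(-13642/15) = I*sqrt(204630)/15)
sqrt(V(-886) + 1689618/P(846)) = sqrt(I*sqrt(204630)/15 + 1689618/1313) = sqrt(1689618/1313 + I*sqrt(204630)/15)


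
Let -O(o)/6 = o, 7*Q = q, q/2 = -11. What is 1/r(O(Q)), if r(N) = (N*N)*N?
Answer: 343/2299968 ≈ 0.00014913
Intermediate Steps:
q = -22 (q = 2*(-11) = -22)
Q = -22/7 (Q = (1/7)*(-22) = -22/7 ≈ -3.1429)
O(o) = -6*o
r(N) = N**3 (r(N) = N**2*N = N**3)
1/r(O(Q)) = 1/((-6*(-22/7))**3) = 1/((132/7)**3) = 1/(2299968/343) = 343/2299968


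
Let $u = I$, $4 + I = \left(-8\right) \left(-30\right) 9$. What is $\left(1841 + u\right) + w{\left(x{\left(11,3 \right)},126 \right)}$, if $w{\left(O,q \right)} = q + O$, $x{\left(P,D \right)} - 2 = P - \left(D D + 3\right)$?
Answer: $4124$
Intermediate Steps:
$I = 2156$ ($I = -4 + \left(-8\right) \left(-30\right) 9 = -4 + 240 \cdot 9 = -4 + 2160 = 2156$)
$u = 2156$
$x{\left(P,D \right)} = -1 + P - D^{2}$ ($x{\left(P,D \right)} = 2 - \left(3 - P + D D\right) = 2 - \left(3 + D^{2} - P\right) = -1 + P - D^{2}$)
$w{\left(O,q \right)} = O + q$
$\left(1841 + u\right) + w{\left(x{\left(11,3 \right)},126 \right)} = \left(1841 + 2156\right) + \left(\left(-1 + 11 - 3^{2}\right) + 126\right) = 3997 + \left(\left(-1 + 11 - 9\right) + 126\right) = 3997 + \left(1 + 126\right) = 3997 + 127 = 4124$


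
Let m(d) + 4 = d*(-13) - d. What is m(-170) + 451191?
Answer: 453567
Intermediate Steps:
m(d) = -4 - 14*d (m(d) = -4 + (d*(-13) - d) = -4 + (-13*d - d) = -4 - 14*d)
m(-170) + 451191 = (-4 - 14*(-170)) + 451191 = (-4 + 2380) + 451191 = 2376 + 451191 = 453567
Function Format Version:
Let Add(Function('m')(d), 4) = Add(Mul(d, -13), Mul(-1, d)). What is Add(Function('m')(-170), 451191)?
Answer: 453567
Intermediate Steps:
Function('m')(d) = Add(-4, Mul(-14, d)) (Function('m')(d) = Add(-4, Add(Mul(d, -13), Mul(-1, d))) = Add(-4, Add(Mul(-13, d), Mul(-1, d))) = Add(-4, Mul(-14, d)))
Add(Function('m')(-170), 451191) = Add(Add(-4, Mul(-14, -170)), 451191) = Add(Add(-4, 2380), 451191) = Add(2376, 451191) = 453567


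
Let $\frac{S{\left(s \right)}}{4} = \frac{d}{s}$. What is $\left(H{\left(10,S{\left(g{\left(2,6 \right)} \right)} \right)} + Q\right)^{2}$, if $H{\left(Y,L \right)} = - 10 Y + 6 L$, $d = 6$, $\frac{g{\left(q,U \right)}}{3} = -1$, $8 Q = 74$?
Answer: $\frac{308025}{16} \approx 19252.0$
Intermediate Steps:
$Q = \frac{37}{4}$ ($Q = \frac{1}{8} \cdot 74 = \frac{37}{4} \approx 9.25$)
$g{\left(q,U \right)} = -3$ ($g{\left(q,U \right)} = 3 \left(-1\right) = -3$)
$S{\left(s \right)} = \frac{24}{s}$ ($S{\left(s \right)} = 4 \frac{6}{s} = \frac{24}{s}$)
$\left(H{\left(10,S{\left(g{\left(2,6 \right)} \right)} \right)} + Q\right)^{2} = \left(\left(\left(-10\right) 10 + 6 \frac{24}{-3}\right) + \frac{37}{4}\right)^{2} = \left(\left(-100 + 6 \cdot 24 \left(- \frac{1}{3}\right)\right) + \frac{37}{4}\right)^{2} = \left(\left(-100 + 6 \left(-8\right)\right) + \frac{37}{4}\right)^{2} = \left(\left(-100 - 48\right) + \frac{37}{4}\right)^{2} = \left(-148 + \frac{37}{4}\right)^{2} = \left(- \frac{555}{4}\right)^{2} = \frac{308025}{16}$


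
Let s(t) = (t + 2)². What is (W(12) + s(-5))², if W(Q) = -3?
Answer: 36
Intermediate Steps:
s(t) = (2 + t)²
(W(12) + s(-5))² = (-3 + (2 - 5)²)² = (-3 + (-3)²)² = (-3 + 9)² = 6² = 36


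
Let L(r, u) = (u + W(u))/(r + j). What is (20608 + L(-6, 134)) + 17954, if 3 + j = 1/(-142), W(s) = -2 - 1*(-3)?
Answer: 49301628/1279 ≈ 38547.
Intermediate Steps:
W(s) = 1 (W(s) = -2 + 3 = 1)
j = -427/142 (j = -3 + 1/(-142) = -3 - 1/142 = -427/142 ≈ -3.0070)
L(r, u) = (1 + u)/(-427/142 + r) (L(r, u) = (u + 1)/(r - 427/142) = (1 + u)/(-427/142 + r))
(20608 + L(-6, 134)) + 17954 = (20608 + 142*(1 + 134)/(-427 + 142*(-6))) + 17954 = (20608 + 142*135/(-427 - 852)) + 17954 = (20608 + 142*135/(-1279)) + 17954 = (20608 + 142*(-1/1279)*135) + 17954 = (20608 - 19170/1279) + 17954 = 26338462/1279 + 17954 = 49301628/1279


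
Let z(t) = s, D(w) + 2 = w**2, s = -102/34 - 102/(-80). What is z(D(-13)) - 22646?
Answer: -905909/40 ≈ -22648.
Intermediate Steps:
s = -69/40 (s = -102*1/34 - 102*(-1/80) = -3 + 51/40 = -69/40 ≈ -1.7250)
D(w) = -2 + w**2
z(t) = -69/40
z(D(-13)) - 22646 = -69/40 - 22646 = -905909/40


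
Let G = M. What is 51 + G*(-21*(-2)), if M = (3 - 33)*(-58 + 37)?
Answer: 26511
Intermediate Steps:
M = 630 (M = -30*(-21) = 630)
G = 630
51 + G*(-21*(-2)) = 51 + 630*(-21*(-2)) = 51 + 630*42 = 51 + 26460 = 26511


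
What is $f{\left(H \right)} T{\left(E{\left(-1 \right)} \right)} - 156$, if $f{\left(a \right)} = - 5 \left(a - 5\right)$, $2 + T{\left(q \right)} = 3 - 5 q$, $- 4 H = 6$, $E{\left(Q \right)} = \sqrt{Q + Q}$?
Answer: $- \frac{247}{2} - \frac{325 i \sqrt{2}}{2} \approx -123.5 - 229.81 i$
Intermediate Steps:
$E{\left(Q \right)} = \sqrt{2} \sqrt{Q}$ ($E{\left(Q \right)} = \sqrt{2 Q} = \sqrt{2} \sqrt{Q}$)
$H = - \frac{3}{2}$ ($H = \left(- \frac{1}{4}\right) 6 = - \frac{3}{2} \approx -1.5$)
$T{\left(q \right)} = 1 - 5 q$ ($T{\left(q \right)} = -2 - \left(-3 + 5 q\right) = 1 - 5 q$)
$f{\left(a \right)} = 25 - 5 a$ ($f{\left(a \right)} = - 5 \left(-5 + a\right) = 25 - 5 a$)
$f{\left(H \right)} T{\left(E{\left(-1 \right)} \right)} - 156 = \left(25 - - \frac{15}{2}\right) \left(1 - 5 \sqrt{2} \sqrt{-1}\right) - 156 = \left(25 + \frac{15}{2}\right) \left(1 - 5 \sqrt{2} i\right) - 156 = \frac{65 \left(1 - 5 i \sqrt{2}\right)}{2} - 156 = \left(\frac{65}{2} - \frac{325 i \sqrt{2}}{2}\right) - 156 = - \frac{247}{2} - \frac{325 i \sqrt{2}}{2}$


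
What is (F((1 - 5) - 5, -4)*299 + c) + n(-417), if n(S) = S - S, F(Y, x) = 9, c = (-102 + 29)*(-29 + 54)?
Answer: 866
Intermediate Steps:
c = -1825 (c = -73*25 = -1825)
n(S) = 0
(F((1 - 5) - 5, -4)*299 + c) + n(-417) = (9*299 - 1825) + 0 = (2691 - 1825) + 0 = 866 + 0 = 866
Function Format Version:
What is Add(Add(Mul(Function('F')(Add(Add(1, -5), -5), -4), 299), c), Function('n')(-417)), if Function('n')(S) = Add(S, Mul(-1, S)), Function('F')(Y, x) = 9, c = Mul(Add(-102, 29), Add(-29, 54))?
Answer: 866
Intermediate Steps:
c = -1825 (c = Mul(-73, 25) = -1825)
Function('n')(S) = 0
Add(Add(Mul(Function('F')(Add(Add(1, -5), -5), -4), 299), c), Function('n')(-417)) = Add(Add(Mul(9, 299), -1825), 0) = Add(Add(2691, -1825), 0) = Add(866, 0) = 866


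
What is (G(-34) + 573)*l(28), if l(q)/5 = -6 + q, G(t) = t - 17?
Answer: 57420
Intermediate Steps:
G(t) = -17 + t
l(q) = -30 + 5*q (l(q) = 5*(-6 + q) = -30 + 5*q)
(G(-34) + 573)*l(28) = ((-17 - 34) + 573)*(-30 + 5*28) = (-51 + 573)*(-30 + 140) = 522*110 = 57420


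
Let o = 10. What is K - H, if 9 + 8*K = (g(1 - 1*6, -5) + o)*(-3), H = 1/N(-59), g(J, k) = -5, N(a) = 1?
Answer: -4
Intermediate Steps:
H = 1 (H = 1/1 = 1)
K = -3 (K = -9/8 + ((-5 + 10)*(-3))/8 = -9/8 + (5*(-3))/8 = -9/8 + (⅛)*(-15) = -9/8 - 15/8 = -3)
K - H = -3 - 1*1 = -3 - 1 = -4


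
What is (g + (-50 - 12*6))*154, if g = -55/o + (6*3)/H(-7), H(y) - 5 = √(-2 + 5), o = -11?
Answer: -17388 - 126*√3 ≈ -17606.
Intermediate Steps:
H(y) = 5 + √3 (H(y) = 5 + √(-2 + 5) = 5 + √3)
g = 5 + 18/(5 + √3) (g = -55/(-11) + (6*3)/(5 + √3) = -55*(-1/11) + 18/(5 + √3) = 5 + 18/(5 + √3) ≈ 7.6738)
(g + (-50 - 12*6))*154 = ((100/11 - 9*√3/11) + (-50 - 12*6))*154 = ((100/11 - 9*√3/11) + (-50 - 72))*154 = ((100/11 - 9*√3/11) - 122)*154 = (-1242/11 - 9*√3/11)*154 = -17388 - 126*√3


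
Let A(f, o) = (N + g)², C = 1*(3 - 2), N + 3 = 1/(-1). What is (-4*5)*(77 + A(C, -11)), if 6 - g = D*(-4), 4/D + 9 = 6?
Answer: -15860/9 ≈ -1762.2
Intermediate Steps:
D = -4/3 (D = 4/(-9 + 6) = 4/(-3) = 4*(-⅓) = -4/3 ≈ -1.3333)
N = -4 (N = -3 + 1/(-1) = -3 - 1 = -4)
g = ⅔ (g = 6 - (-4)*(-4)/3 = 6 - 1*16/3 = 6 - 16/3 = ⅔ ≈ 0.66667)
C = 1 (C = 1*1 = 1)
A(f, o) = 100/9 (A(f, o) = (-4 + ⅔)² = (-10/3)² = 100/9)
(-4*5)*(77 + A(C, -11)) = (-4*5)*(77 + 100/9) = -20*793/9 = -15860/9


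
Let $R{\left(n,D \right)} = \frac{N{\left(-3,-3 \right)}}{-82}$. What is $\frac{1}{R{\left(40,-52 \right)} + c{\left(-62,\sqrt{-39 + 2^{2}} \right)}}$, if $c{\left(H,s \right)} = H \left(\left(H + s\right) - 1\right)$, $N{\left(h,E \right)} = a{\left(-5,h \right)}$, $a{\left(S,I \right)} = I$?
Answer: $\frac{5252838}{20698706797} + \frac{416888 i \sqrt{35}}{103493533985} \approx 0.00025378 + 2.3831 \cdot 10^{-5} i$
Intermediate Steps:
$N{\left(h,E \right)} = h$
$R{\left(n,D \right)} = \frac{3}{82}$ ($R{\left(n,D \right)} = - \frac{3}{-82} = \left(-3\right) \left(- \frac{1}{82}\right) = \frac{3}{82}$)
$c{\left(H,s \right)} = H \left(-1 + H + s\right)$
$\frac{1}{R{\left(40,-52 \right)} + c{\left(-62,\sqrt{-39 + 2^{2}} \right)}} = \frac{1}{\frac{3}{82} - 62 \left(-1 - 62 + \sqrt{-39 + 2^{2}}\right)} = \frac{1}{\frac{3}{82} - 62 \left(-1 - 62 + \sqrt{-39 + 4}\right)} = \frac{1}{\frac{3}{82} - 62 \left(-1 - 62 + \sqrt{-35}\right)} = \frac{1}{\frac{3}{82} - 62 \left(-1 - 62 + i \sqrt{35}\right)} = \frac{1}{\frac{3}{82} - 62 \left(-63 + i \sqrt{35}\right)} = \frac{1}{\frac{3}{82} + \left(3906 - 62 i \sqrt{35}\right)} = \frac{1}{\frac{320295}{82} - 62 i \sqrt{35}}$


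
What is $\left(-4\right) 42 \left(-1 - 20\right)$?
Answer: $3528$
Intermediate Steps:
$\left(-4\right) 42 \left(-1 - 20\right) = \left(-168\right) \left(-21\right) = 3528$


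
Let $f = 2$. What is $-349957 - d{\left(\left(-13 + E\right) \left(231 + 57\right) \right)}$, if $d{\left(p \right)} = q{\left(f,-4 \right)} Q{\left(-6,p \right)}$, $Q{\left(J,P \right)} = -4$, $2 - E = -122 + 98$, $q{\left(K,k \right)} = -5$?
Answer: $-349977$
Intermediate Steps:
$E = 26$ ($E = 2 - \left(-122 + 98\right) = 2 - -24 = 2 + 24 = 26$)
$d{\left(p \right)} = 20$ ($d{\left(p \right)} = \left(-5\right) \left(-4\right) = 20$)
$-349957 - d{\left(\left(-13 + E\right) \left(231 + 57\right) \right)} = -349957 - 20 = -349977$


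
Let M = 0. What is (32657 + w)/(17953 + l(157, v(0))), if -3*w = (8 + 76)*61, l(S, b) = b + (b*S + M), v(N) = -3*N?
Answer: 30949/17953 ≈ 1.7239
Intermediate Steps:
l(S, b) = b + S*b (l(S, b) = b + (b*S + 0) = b + (S*b + 0) = b + S*b)
w = -1708 (w = -(8 + 76)*61/3 = -28*61 = -⅓*5124 = -1708)
(32657 + w)/(17953 + l(157, v(0))) = (32657 - 1708)/(17953 + (-3*0)*(1 + 157)) = 30949/(17953 + 0*158) = 30949/(17953 + 0) = 30949/17953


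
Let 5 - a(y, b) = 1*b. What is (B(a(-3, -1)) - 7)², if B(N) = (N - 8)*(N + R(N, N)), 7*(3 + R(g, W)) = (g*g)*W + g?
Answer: 286225/49 ≈ 5841.3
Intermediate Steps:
R(g, W) = -3 + g/7 + W*g²/7 (R(g, W) = -3 + ((g*g)*W + g)/7 = -3 + (g²*W + g)/7 = -3 + (W*g² + g)/7 = -3 + (g + W*g²)/7 = -3 + (g/7 + W*g²/7) = -3 + g/7 + W*g²/7)
a(y, b) = 5 - b
B(N) = (-8 + N)*(-3 + N³/7 + 8*N/7) (B(N) = (N - 8)*(N + (-3 + N/7 + N*N²/7)) = (-8 + N)*(N + (-3 + N/7 + N³/7)) = (-8 + N)*(-3 + N³/7 + 8*N/7))
(B(a(-3, -1)) - 7)² = ((24 - 85*(5 - 1*(-1))/7 - 8*(5 - 1*(-1))³/7 + (5 - 1*(-1))⁴/7 + 8*(5 - 1*(-1))²/7) - 7)² = ((24 - 85*(5 + 1)/7 - 8*(5 + 1)³/7 + (5 + 1)⁴/7 + 8*(5 + 1)²/7) - 7)² = ((24 - 85/7*6 - 8/7*6³ + (⅐)*6⁴ + (8/7)*6²) - 7)² = ((24 - 510/7 - 8/7*216 + (⅐)*1296 + (8/7)*36) - 7)² = ((24 - 510/7 - 1728/7 + 1296/7 + 288/7) - 7)² = (-486/7 - 7)² = (-535/7)² = 286225/49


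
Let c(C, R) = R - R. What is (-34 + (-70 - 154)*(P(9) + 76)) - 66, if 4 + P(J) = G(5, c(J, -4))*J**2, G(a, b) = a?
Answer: -106948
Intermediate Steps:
c(C, R) = 0
P(J) = -4 + 5*J**2
(-34 + (-70 - 154)*(P(9) + 76)) - 66 = (-34 + (-70 - 154)*((-4 + 5*9**2) + 76)) - 66 = (-34 - 224*((-4 + 5*81) + 76)) - 66 = (-34 - 224*((-4 + 405) + 76)) - 66 = (-34 - 224*(401 + 76)) - 66 = (-34 - 224*477) - 66 = (-34 - 106848) - 66 = -106882 - 66 = -106948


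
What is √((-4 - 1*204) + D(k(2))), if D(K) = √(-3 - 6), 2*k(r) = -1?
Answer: √(-208 + 3*I) ≈ 0.104 + 14.423*I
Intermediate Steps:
k(r) = -½ (k(r) = (½)*(-1) = -½)
D(K) = 3*I (D(K) = √(-9) = 3*I)
√((-4 - 1*204) + D(k(2))) = √((-4 - 1*204) + 3*I) = √((-4 - 204) + 3*I) = √(-208 + 3*I)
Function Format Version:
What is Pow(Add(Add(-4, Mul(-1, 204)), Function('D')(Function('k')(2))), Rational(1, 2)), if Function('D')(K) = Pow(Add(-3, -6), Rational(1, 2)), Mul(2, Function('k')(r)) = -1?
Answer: Pow(Add(-208, Mul(3, I)), Rational(1, 2)) ≈ Add(0.1040, Mul(14.423, I))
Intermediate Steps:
Function('k')(r) = Rational(-1, 2) (Function('k')(r) = Mul(Rational(1, 2), -1) = Rational(-1, 2))
Function('D')(K) = Mul(3, I) (Function('D')(K) = Pow(-9, Rational(1, 2)) = Mul(3, I))
Pow(Add(Add(-4, Mul(-1, 204)), Function('D')(Function('k')(2))), Rational(1, 2)) = Pow(Add(Add(-4, Mul(-1, 204)), Mul(3, I)), Rational(1, 2)) = Pow(Add(Add(-4, -204), Mul(3, I)), Rational(1, 2)) = Pow(Add(-208, Mul(3, I)), Rational(1, 2))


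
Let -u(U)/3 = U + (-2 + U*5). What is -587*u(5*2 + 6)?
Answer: 165534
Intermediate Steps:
u(U) = 6 - 18*U (u(U) = -3*(U + (-2 + U*5)) = -3*(U + (-2 + 5*U)) = -3*(-2 + 6*U) = 6 - 18*U)
-587*u(5*2 + 6) = -587*(6 - 18*(5*2 + 6)) = -587*(6 - 18*(10 + 6)) = -587*(6 - 18*16) = -587*(6 - 288) = -587*(-282) = 165534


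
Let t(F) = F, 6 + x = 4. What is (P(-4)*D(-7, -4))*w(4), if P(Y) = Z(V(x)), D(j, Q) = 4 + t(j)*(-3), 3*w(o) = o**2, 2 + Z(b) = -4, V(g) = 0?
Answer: -800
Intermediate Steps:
x = -2 (x = -6 + 4 = -2)
Z(b) = -6 (Z(b) = -2 - 4 = -6)
w(o) = o**2/3
D(j, Q) = 4 - 3*j (D(j, Q) = 4 + j*(-3) = 4 - 3*j)
P(Y) = -6
(P(-4)*D(-7, -4))*w(4) = (-6*(4 - 3*(-7)))*((1/3)*4**2) = (-6*(4 + 21))*((1/3)*16) = -6*25*(16/3) = -150*16/3 = -800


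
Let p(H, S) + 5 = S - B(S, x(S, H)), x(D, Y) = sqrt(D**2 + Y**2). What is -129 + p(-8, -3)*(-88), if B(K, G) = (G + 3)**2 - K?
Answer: 8055 + 528*sqrt(73) ≈ 12566.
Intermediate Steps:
B(K, G) = (3 + G)**2 - K
p(H, S) = -5 - (3 + sqrt(H**2 + S**2))**2 + 2*S (p(H, S) = -5 + (S - ((3 + sqrt(S**2 + H**2))**2 - S)) = -5 + (S - ((3 + sqrt(H**2 + S**2))**2 - S)) = -5 + (S + (S - (3 + sqrt(H**2 + S**2))**2)) = -5 + (-(3 + sqrt(H**2 + S**2))**2 + 2*S) = -5 - (3 + sqrt(H**2 + S**2))**2 + 2*S)
-129 + p(-8, -3)*(-88) = -129 + (-5 - (3 + sqrt((-8)**2 + (-3)**2))**2 + 2*(-3))*(-88) = -129 + (-5 - (3 + sqrt(64 + 9))**2 - 6)*(-88) = -129 + (-5 - (3 + sqrt(73))**2 - 6)*(-88) = -129 + (-11 - (3 + sqrt(73))**2)*(-88) = -129 + (968 + 88*(3 + sqrt(73))**2) = 839 + 88*(3 + sqrt(73))**2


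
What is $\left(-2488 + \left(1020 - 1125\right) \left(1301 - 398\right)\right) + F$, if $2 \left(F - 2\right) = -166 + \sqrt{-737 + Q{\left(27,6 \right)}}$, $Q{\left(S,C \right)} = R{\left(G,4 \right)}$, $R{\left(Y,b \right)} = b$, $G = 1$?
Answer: $-97384 + \frac{i \sqrt{733}}{2} \approx -97384.0 + 13.537 i$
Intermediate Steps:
$Q{\left(S,C \right)} = 4$
$F = -81 + \frac{i \sqrt{733}}{2}$ ($F = 2 + \frac{-166 + \sqrt{-737 + 4}}{2} = 2 + \frac{-166 + \sqrt{-733}}{2} = 2 + \frac{-166 + i \sqrt{733}}{2} = 2 - \left(83 - \frac{i \sqrt{733}}{2}\right) = -81 + \frac{i \sqrt{733}}{2} \approx -81.0 + 13.537 i$)
$\left(-2488 + \left(1020 - 1125\right) \left(1301 - 398\right)\right) + F = \left(-2488 + \left(1020 - 1125\right) \left(1301 - 398\right)\right) - \left(81 - \frac{i \sqrt{733}}{2}\right) = \left(-2488 - 94815\right) - \left(81 - \frac{i \sqrt{733}}{2}\right) = -97303 - \left(81 - \frac{i \sqrt{733}}{2}\right) = -97384 + \frac{i \sqrt{733}}{2}$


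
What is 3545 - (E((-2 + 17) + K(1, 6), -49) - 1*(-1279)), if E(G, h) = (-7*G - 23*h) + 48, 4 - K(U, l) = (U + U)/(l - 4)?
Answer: 1217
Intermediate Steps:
K(U, l) = 4 - 2*U/(-4 + l) (K(U, l) = 4 - (U + U)/(l - 4) = 4 - 2*U/(-4 + l))
E(G, h) = 48 - 23*h - 7*G (E(G, h) = (-23*h - 7*G) + 48 = 48 - 23*h - 7*G)
3545 - (E((-2 + 17) + K(1, 6), -49) - 1*(-1279)) = 3545 - ((48 - 23*(-49) - 7*((-2 + 17) + 2*(-8 - 1*1 + 2*6)/(-4 + 6))) - 1*(-1279)) = 3545 - ((48 + 1127 - 7*(15 + 2*(-8 - 1 + 12)/2)) + 1279) = 3545 - ((48 + 1127 - 7*(15 + 2*(½)*3)) + 1279) = 3545 - ((48 + 1127 - 7*(15 + 3)) + 1279) = 3545 - ((48 + 1127 - 7*18) + 1279) = 3545 - ((48 + 1127 - 126) + 1279) = 3545 - (1049 + 1279) = 3545 - 1*2328 = 3545 - 2328 = 1217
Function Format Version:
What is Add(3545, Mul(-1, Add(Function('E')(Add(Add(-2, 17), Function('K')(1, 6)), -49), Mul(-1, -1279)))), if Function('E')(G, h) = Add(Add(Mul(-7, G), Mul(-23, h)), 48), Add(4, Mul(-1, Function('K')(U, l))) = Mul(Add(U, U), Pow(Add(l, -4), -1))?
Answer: 1217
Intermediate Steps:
Function('K')(U, l) = Add(4, Mul(-2, U, Pow(Add(-4, l), -1))) (Function('K')(U, l) = Add(4, Mul(-1, Mul(Add(U, U), Pow(Add(l, -4), -1)))) = Add(4, Mul(-1, Mul(Mul(2, U), Pow(Add(-4, l), -1)))) = Add(4, Mul(-1, Mul(2, U, Pow(Add(-4, l), -1)))) = Add(4, Mul(-2, U, Pow(Add(-4, l), -1))))
Function('E')(G, h) = Add(48, Mul(-23, h), Mul(-7, G)) (Function('E')(G, h) = Add(Add(Mul(-23, h), Mul(-7, G)), 48) = Add(48, Mul(-23, h), Mul(-7, G)))
Add(3545, Mul(-1, Add(Function('E')(Add(Add(-2, 17), Function('K')(1, 6)), -49), Mul(-1, -1279)))) = Add(3545, Mul(-1, Add(Add(48, Mul(-23, -49), Mul(-7, Add(Add(-2, 17), Mul(2, Pow(Add(-4, 6), -1), Add(-8, Mul(-1, 1), Mul(2, 6)))))), Mul(-1, -1279)))) = Add(3545, Mul(-1, Add(Add(48, 1127, Mul(-7, Add(15, Mul(2, Pow(2, -1), Add(-8, -1, 12))))), 1279))) = Add(3545, Mul(-1, Add(Add(48, 1127, Mul(-7, Add(15, Mul(2, Rational(1, 2), 3)))), 1279))) = Add(3545, Mul(-1, Add(Add(48, 1127, Mul(-7, Add(15, 3))), 1279))) = Add(3545, Mul(-1, Add(Add(48, 1127, Mul(-7, 18)), 1279))) = Add(3545, Mul(-1, Add(Add(48, 1127, -126), 1279))) = Add(3545, Mul(-1, Add(1049, 1279))) = Add(3545, Mul(-1, 2328)) = Add(3545, -2328) = 1217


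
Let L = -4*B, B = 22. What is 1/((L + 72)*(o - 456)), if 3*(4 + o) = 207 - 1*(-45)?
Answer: 1/6016 ≈ 0.00016622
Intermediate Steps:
L = -88 (L = -4*22 = -88)
o = 80 (o = -4 + (207 - 1*(-45))/3 = -4 + (207 + 45)/3 = -4 + (⅓)*252 = -4 + 84 = 80)
1/((L + 72)*(o - 456)) = 1/((-88 + 72)*(80 - 456)) = 1/(-16*(-376)) = 1/6016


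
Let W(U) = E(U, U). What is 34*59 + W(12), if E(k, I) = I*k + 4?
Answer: 2154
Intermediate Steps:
E(k, I) = 4 + I*k
W(U) = 4 + U**2 (W(U) = 4 + U*U = 4 + U**2)
34*59 + W(12) = 34*59 + (4 + 12**2) = 2006 + (4 + 144) = 2006 + 148 = 2154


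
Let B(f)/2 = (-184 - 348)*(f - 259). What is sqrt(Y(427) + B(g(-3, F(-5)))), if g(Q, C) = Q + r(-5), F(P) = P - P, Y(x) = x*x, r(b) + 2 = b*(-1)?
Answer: 7*sqrt(9345) ≈ 676.69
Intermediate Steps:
r(b) = -2 - b (r(b) = -2 + b*(-1) = -2 - b)
Y(x) = x**2
F(P) = 0
g(Q, C) = 3 + Q (g(Q, C) = Q + (-2 - 1*(-5)) = Q + (-2 + 5) = Q + 3 = 3 + Q)
B(f) = 275576 - 1064*f (B(f) = 2*((-184 - 348)*(f - 259)) = 2*(-532*(-259 + f)) = 2*(137788 - 532*f) = 275576 - 1064*f)
sqrt(Y(427) + B(g(-3, F(-5)))) = sqrt(427**2 + (275576 - 1064*(3 - 3))) = sqrt(182329 + (275576 - 1064*0)) = sqrt(182329 + (275576 + 0)) = sqrt(182329 + 275576) = sqrt(457905) = 7*sqrt(9345)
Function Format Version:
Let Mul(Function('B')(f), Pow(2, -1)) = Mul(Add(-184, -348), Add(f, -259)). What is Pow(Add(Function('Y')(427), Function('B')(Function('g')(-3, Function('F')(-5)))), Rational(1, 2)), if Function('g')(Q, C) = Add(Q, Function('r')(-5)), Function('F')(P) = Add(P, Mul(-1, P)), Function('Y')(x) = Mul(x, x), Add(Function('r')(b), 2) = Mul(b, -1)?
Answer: Mul(7, Pow(9345, Rational(1, 2))) ≈ 676.69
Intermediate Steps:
Function('r')(b) = Add(-2, Mul(-1, b)) (Function('r')(b) = Add(-2, Mul(b, -1)) = Add(-2, Mul(-1, b)))
Function('Y')(x) = Pow(x, 2)
Function('F')(P) = 0
Function('g')(Q, C) = Add(3, Q) (Function('g')(Q, C) = Add(Q, Add(-2, Mul(-1, -5))) = Add(Q, Add(-2, 5)) = Add(Q, 3) = Add(3, Q))
Function('B')(f) = Add(275576, Mul(-1064, f)) (Function('B')(f) = Mul(2, Mul(Add(-184, -348), Add(f, -259))) = Mul(2, Mul(-532, Add(-259, f))) = Mul(2, Add(137788, Mul(-532, f))) = Add(275576, Mul(-1064, f)))
Pow(Add(Function('Y')(427), Function('B')(Function('g')(-3, Function('F')(-5)))), Rational(1, 2)) = Pow(Add(Pow(427, 2), Add(275576, Mul(-1064, Add(3, -3)))), Rational(1, 2)) = Pow(Add(182329, Add(275576, Mul(-1064, 0))), Rational(1, 2)) = Pow(Add(182329, Add(275576, 0)), Rational(1, 2)) = Pow(Add(182329, 275576), Rational(1, 2)) = Pow(457905, Rational(1, 2)) = Mul(7, Pow(9345, Rational(1, 2)))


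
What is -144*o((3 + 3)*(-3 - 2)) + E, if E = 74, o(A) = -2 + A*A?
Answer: -129238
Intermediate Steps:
o(A) = -2 + A**2
-144*o((3 + 3)*(-3 - 2)) + E = -144*(-2 + ((3 + 3)*(-3 - 2))**2) + 74 = -144*(-2 + (6*(-5))**2) + 74 = -144*(-2 + (-30)**2) + 74 = -144*(-2 + 900) + 74 = -144*898 + 74 = -129312 + 74 = -129238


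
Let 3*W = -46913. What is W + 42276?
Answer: 79915/3 ≈ 26638.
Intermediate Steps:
W = -46913/3 (W = (⅓)*(-46913) = -46913/3 ≈ -15638.)
W + 42276 = -46913/3 + 42276 = 79915/3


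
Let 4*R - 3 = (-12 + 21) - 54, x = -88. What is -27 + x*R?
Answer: 897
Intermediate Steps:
R = -21/2 (R = ¾ + ((-12 + 21) - 54)/4 = ¾ + (9 - 54)/4 = ¾ + (¼)*(-45) = ¾ - 45/4 = -21/2 ≈ -10.500)
-27 + x*R = -27 - 88*(-21/2) = -27 + 924 = 897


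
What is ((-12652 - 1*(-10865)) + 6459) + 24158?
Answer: 28830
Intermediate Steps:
((-12652 - 1*(-10865)) + 6459) + 24158 = ((-12652 + 10865) + 6459) + 24158 = (-1787 + 6459) + 24158 = 4672 + 24158 = 28830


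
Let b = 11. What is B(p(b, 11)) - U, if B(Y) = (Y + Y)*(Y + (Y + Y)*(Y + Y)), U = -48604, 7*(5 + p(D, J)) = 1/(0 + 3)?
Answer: 441577004/9261 ≈ 47681.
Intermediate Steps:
p(D, J) = -104/21 (p(D, J) = -5 + 1/(7*(0 + 3)) = -5 + (1/7)/3 = -5 + (1/7)*(1/3) = -5 + 1/21 = -104/21)
B(Y) = 2*Y*(Y + 4*Y**2) (B(Y) = (2*Y)*(Y + (2*Y)*(2*Y)) = (2*Y)*(Y + 4*Y**2) = 2*Y*(Y + 4*Y**2))
B(p(b, 11)) - U = (-104/21)**2*(2 + 8*(-104/21)) - 1*(-48604) = 10816*(2 - 832/21)/441 + 48604 = (10816/441)*(-790/21) + 48604 = -8544640/9261 + 48604 = 441577004/9261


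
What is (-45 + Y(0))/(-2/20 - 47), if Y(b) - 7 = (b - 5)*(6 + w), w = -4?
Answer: 160/157 ≈ 1.0191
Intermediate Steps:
Y(b) = -3 + 2*b (Y(b) = 7 + (b - 5)*(6 - 4) = 7 + (-5 + b)*2 = 7 + (-10 + 2*b) = -3 + 2*b)
(-45 + Y(0))/(-2/20 - 47) = (-45 + (-3 + 2*0))/(-2/20 - 47) = (-45 + (-3 + 0))/(-2*1/20 - 47) = (-45 - 3)/(-1/10 - 47) = -48/(-471/10) = -10/471*(-48) = 160/157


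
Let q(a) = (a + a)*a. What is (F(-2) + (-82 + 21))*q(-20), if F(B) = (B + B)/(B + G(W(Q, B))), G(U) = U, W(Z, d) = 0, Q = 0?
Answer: -47200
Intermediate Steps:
q(a) = 2*a² (q(a) = (2*a)*a = 2*a²)
F(B) = 2 (F(B) = (B + B)/(B + 0) = (2*B)/B = 2)
(F(-2) + (-82 + 21))*q(-20) = (2 + (-82 + 21))*(2*(-20)²) = (2 - 61)*(2*400) = -59*800 = -47200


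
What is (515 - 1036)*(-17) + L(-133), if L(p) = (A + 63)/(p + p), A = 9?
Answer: 1177945/133 ≈ 8856.7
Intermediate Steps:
L(p) = 36/p (L(p) = (9 + 63)/(p + p) = 72/((2*p)) = 72*(1/(2*p)) = 36/p)
(515 - 1036)*(-17) + L(-133) = (515 - 1036)*(-17) + 36/(-133) = -521*(-17) + 36*(-1/133) = 8857 - 36/133 = 1177945/133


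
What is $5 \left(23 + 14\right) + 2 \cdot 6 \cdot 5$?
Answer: $245$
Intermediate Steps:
$5 \left(23 + 14\right) + 2 \cdot 6 \cdot 5 = 5 \cdot 37 + 12 \cdot 5 = 185 + 60 = 245$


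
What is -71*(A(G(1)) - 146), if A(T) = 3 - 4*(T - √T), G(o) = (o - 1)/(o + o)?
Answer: 10153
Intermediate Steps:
G(o) = (-1 + o)/(2*o) (G(o) = (-1 + o)/((2*o)) = (-1 + o)*(1/(2*o)) = (-1 + o)/(2*o))
A(T) = 3 - 4*T + 4*√T (A(T) = 3 + (-4*T + 4*√T) = 3 - 4*T + 4*√T)
-71*(A(G(1)) - 146) = -71*((3 - 2*(-1 + 1)/1 + 4*√((½)*(-1 + 1)/1)) - 146) = -71*((3 - 2*0 + 4*√((½)*1*0)) - 146) = -71*((3 - 4*0 + 4*√0) - 146) = -71*((3 + 0 + 4*0) - 146) = -71*((3 + 0 + 0) - 146) = -71*(3 - 146) = -71*(-143) = 10153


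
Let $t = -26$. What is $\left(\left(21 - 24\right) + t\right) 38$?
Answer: $-1102$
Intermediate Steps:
$\left(\left(21 - 24\right) + t\right) 38 = \left(\left(21 - 24\right) - 26\right) 38 = \left(-3 - 26\right) 38 = \left(-29\right) 38 = -1102$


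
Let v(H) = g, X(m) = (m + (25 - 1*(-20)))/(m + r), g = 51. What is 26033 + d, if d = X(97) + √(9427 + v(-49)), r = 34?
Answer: 3410465/131 + √9478 ≈ 26131.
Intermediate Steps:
X(m) = (45 + m)/(34 + m) (X(m) = (m + (25 - 1*(-20)))/(m + 34) = (m + (25 + 20))/(34 + m) = (m + 45)/(34 + m) = (45 + m)/(34 + m))
v(H) = 51
d = 142/131 + √9478 (d = (45 + 97)/(34 + 97) + √(9427 + 51) = 142/131 + √9478 ≈ 98.439)
26033 + d = 26033 + (142/131 + √9478) = 3410465/131 + √9478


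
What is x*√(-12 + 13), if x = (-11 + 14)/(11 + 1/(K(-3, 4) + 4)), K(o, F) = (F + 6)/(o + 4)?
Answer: 42/155 ≈ 0.27097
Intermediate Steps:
K(o, F) = (6 + F)/(4 + o)
x = 42/155 (x = (-11 + 14)/(11 + 1/((6 + 4)/(4 - 3) + 4)) = 3/(11 + 1/(10/1 + 4)) = 3/(11 + 1/(1*10 + 4)) = 3/(11 + 1/(10 + 4)) = 3/(11 + 1/14) = 3/(155/14) = 3*(14/155) = 42/155 ≈ 0.27097)
x*√(-12 + 13) = 42*√(-12 + 13)/155 = 42*√1/155 = (42/155)*1 = 42/155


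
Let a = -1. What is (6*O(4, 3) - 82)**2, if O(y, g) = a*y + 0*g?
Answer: 11236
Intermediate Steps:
O(y, g) = -y (O(y, g) = -y + 0*g = -y + 0 = -y)
(6*O(4, 3) - 82)**2 = (6*(-1*4) - 82)**2 = (6*(-4) - 82)**2 = (-24 - 82)**2 = (-106)**2 = 11236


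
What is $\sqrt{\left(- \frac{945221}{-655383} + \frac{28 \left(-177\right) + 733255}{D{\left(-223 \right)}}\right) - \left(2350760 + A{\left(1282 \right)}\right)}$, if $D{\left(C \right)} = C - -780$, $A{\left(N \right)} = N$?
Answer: $\frac{4 i \sqrt{19578709353812737393083}}{365048331} \approx 1533.2 i$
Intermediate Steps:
$D{\left(C \right)} = 780 + C$ ($D{\left(C \right)} = C + 780 = 780 + C$)
$\sqrt{\left(- \frac{945221}{-655383} + \frac{28 \left(-177\right) + 733255}{D{\left(-223 \right)}}\right) - \left(2350760 + A{\left(1282 \right)}\right)} = \sqrt{\left(- \frac{945221}{-655383} + \frac{28 \left(-177\right) + 733255}{780 - 223}\right) - 2352042} = \sqrt{\left(\left(-945221\right) \left(- \frac{1}{655383}\right) + \frac{-4956 + 733255}{557}\right) - 2352042} = \sqrt{\left(\frac{945221}{655383} + 728299 \cdot \frac{1}{557}\right) - 2352042} = \sqrt{\left(\frac{945221}{655383} + \frac{728299}{557}\right) - 2352042} = \sqrt{\frac{477841271614}{365048331} - 2352042} = \sqrt{- \frac{858131165270288}{365048331}} = \frac{4 i \sqrt{19578709353812737393083}}{365048331}$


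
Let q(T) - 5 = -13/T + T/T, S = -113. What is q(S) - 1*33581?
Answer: -3793962/113 ≈ -33575.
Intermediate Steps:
q(T) = 6 - 13/T (q(T) = 5 + (-13/T + T/T) = 5 + (-13/T + 1) = 5 + (1 - 13/T) = 6 - 13/T)
q(S) - 1*33581 = (6 - 13/(-113)) - 1*33581 = (6 - 13*(-1/113)) - 33581 = (6 + 13/113) - 33581 = 691/113 - 33581 = -3793962/113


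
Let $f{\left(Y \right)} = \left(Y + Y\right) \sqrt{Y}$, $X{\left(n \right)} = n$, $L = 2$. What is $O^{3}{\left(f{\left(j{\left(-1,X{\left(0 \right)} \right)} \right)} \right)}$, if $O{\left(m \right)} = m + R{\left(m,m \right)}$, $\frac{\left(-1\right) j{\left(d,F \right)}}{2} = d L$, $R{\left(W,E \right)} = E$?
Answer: $32768$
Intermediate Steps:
$j{\left(d,F \right)} = - 4 d$ ($j{\left(d,F \right)} = - 2 d 2 = - 2 \cdot 2 d = - 4 d$)
$f{\left(Y \right)} = 2 Y^{\frac{3}{2}}$ ($f{\left(Y \right)} = 2 Y \sqrt{Y} = 2 Y^{\frac{3}{2}}$)
$O{\left(m \right)} = 2 m$ ($O{\left(m \right)} = m + m = 2 m$)
$O^{3}{\left(f{\left(j{\left(-1,X{\left(0 \right)} \right)} \right)} \right)} = \left(2 \cdot 2 \left(\left(-4\right) \left(-1\right)\right)^{\frac{3}{2}}\right)^{3} = \left(2 \cdot 2 \cdot 4^{\frac{3}{2}}\right)^{3} = \left(2 \cdot 2 \cdot 8\right)^{3} = \left(2 \cdot 16\right)^{3} = 32^{3} = 32768$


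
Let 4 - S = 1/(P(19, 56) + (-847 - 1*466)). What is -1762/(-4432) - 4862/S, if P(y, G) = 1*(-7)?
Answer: -14217280879/11702696 ≈ -1214.9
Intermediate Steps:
P(y, G) = -7
S = 5281/1320 (S = 4 - 1/(-7 + (-847 - 1*466)) = 4 - 1/(-7 + (-847 - 466)) = 4 - 1/(-7 - 1313) = 4 - 1/(-1320) = 4 - 1*(-1/1320) = 4 + 1/1320 = 5281/1320 ≈ 4.0008)
-1762/(-4432) - 4862/S = -1762/(-4432) - 4862/5281/1320 = -1762*(-1/4432) - 4862*1320/5281 = 881/2216 - 6417840/5281 = -14217280879/11702696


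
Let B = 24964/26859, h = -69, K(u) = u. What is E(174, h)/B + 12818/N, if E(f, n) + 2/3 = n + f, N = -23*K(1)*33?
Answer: 1806948799/18947676 ≈ 95.365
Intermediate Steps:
B = 24964/26859 (B = 24964*(1/26859) = 24964/26859 ≈ 0.92945)
N = -759 (N = -23*1*33 = -23*33 = -759)
E(f, n) = -⅔ + f + n (E(f, n) = -⅔ + (n + f) = -⅔ + (f + n) = -⅔ + f + n)
E(174, h)/B + 12818/N = (-⅔ + 174 - 69)/(24964/26859) + 12818/(-759) = (313/3)*(26859/24964) + 12818*(-1/759) = 2802289/24964 - 12818/759 = 1806948799/18947676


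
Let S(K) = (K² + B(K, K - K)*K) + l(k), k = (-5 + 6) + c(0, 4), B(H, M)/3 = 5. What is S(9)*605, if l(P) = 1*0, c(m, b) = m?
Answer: 130680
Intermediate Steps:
B(H, M) = 15 (B(H, M) = 3*5 = 15)
k = 1 (k = (-5 + 6) + 0 = 1 + 0 = 1)
l(P) = 0
S(K) = K² + 15*K (S(K) = (K² + 15*K) + 0 = K² + 15*K)
S(9)*605 = (9*(15 + 9))*605 = (9*24)*605 = 216*605 = 130680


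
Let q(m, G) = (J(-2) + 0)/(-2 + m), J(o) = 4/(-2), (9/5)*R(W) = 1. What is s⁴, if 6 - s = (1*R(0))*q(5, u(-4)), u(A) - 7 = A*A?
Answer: 875213056/531441 ≈ 1646.9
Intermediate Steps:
R(W) = 5/9 (R(W) = (5/9)*1 = 5/9)
J(o) = -2 (J(o) = 4*(-½) = -2)
u(A) = 7 + A² (u(A) = 7 + A*A = 7 + A²)
q(m, G) = -2/(-2 + m) (q(m, G) = (-2 + 0)/(-2 + m) = -2/(-2 + m))
s = 172/27 (s = 6 - 1*(5/9)*(-2/(-2 + 5)) = 6 - 5*(-2/3)/9 = 6 - 5*(-2*⅓)/9 = 6 - 5*(-2)/(9*3) = 6 - 1*(-10/27) = 6 + 10/27 = 172/27 ≈ 6.3704)
s⁴ = (172/27)⁴ = 875213056/531441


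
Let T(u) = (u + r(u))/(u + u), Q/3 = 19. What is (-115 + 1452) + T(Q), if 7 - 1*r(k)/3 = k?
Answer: 50775/38 ≈ 1336.2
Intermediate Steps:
Q = 57 (Q = 3*19 = 57)
r(k) = 21 - 3*k
T(u) = (21 - 2*u)/(2*u) (T(u) = (u + (21 - 3*u))/(u + u) = (21 - 2*u)/((2*u)) = (21 - 2*u)*(1/(2*u)) = (21 - 2*u)/(2*u))
(-115 + 1452) + T(Q) = (-115 + 1452) + (21/2 - 1*57)/57 = 1337 + (21/2 - 57)/57 = 1337 + (1/57)*(-93/2) = 1337 - 31/38 = 50775/38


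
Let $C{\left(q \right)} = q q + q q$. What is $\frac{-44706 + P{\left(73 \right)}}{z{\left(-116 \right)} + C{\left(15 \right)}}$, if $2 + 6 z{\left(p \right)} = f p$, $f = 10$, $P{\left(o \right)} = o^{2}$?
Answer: $- \frac{118131}{769} \approx -153.62$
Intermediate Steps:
$C{\left(q \right)} = 2 q^{2}$ ($C{\left(q \right)} = q^{2} + q^{2} = 2 q^{2}$)
$z{\left(p \right)} = - \frac{1}{3} + \frac{5 p}{3}$ ($z{\left(p \right)} = - \frac{1}{3} + \frac{10 p}{6} = - \frac{1}{3} + \frac{5 p}{3}$)
$\frac{-44706 + P{\left(73 \right)}}{z{\left(-116 \right)} + C{\left(15 \right)}} = \frac{-44706 + 73^{2}}{\left(- \frac{1}{3} + \frac{5}{3} \left(-116\right)\right) + 2 \cdot 15^{2}} = \frac{-44706 + 5329}{\left(- \frac{1}{3} - \frac{580}{3}\right) + 2 \cdot 225} = - \frac{39377}{- \frac{581}{3} + 450} = - \frac{39377}{\frac{769}{3}} = \left(-39377\right) \frac{3}{769} = - \frac{118131}{769}$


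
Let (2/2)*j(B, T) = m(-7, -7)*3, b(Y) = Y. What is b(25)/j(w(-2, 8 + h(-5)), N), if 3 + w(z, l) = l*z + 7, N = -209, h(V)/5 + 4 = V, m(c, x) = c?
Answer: -25/21 ≈ -1.1905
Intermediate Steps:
h(V) = -20 + 5*V
w(z, l) = 4 + l*z (w(z, l) = -3 + (l*z + 7) = -3 + (7 + l*z) = 4 + l*z)
j(B, T) = -21 (j(B, T) = -7*3 = -21)
b(25)/j(w(-2, 8 + h(-5)), N) = 25/(-21) = 25*(-1/21) = -25/21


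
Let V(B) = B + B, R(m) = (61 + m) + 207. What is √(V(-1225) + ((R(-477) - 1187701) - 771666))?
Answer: I*√1962026 ≈ 1400.7*I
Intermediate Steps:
R(m) = 268 + m
V(B) = 2*B
√(V(-1225) + ((R(-477) - 1187701) - 771666)) = √(2*(-1225) + (((268 - 477) - 1187701) - 771666)) = √(-2450 + ((-209 - 1187701) - 771666)) = √(-2450 + (-1187910 - 771666)) = √(-2450 - 1959576) = √(-1962026) = I*√1962026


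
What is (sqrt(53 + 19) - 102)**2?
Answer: 10476 - 1224*sqrt(2) ≈ 8745.0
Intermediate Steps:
(sqrt(53 + 19) - 102)**2 = (sqrt(72) - 102)**2 = (6*sqrt(2) - 102)**2 = (-102 + 6*sqrt(2))**2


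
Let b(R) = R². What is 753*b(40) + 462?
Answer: 1205262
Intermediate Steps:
753*b(40) + 462 = 753*40² + 462 = 753*1600 + 462 = 1204800 + 462 = 1205262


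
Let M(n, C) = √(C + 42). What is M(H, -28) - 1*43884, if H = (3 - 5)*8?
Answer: -43884 + √14 ≈ -43880.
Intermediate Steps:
H = -16 (H = -2*8 = -16)
M(n, C) = √(42 + C)
M(H, -28) - 1*43884 = √(42 - 28) - 1*43884 = √14 - 43884 = -43884 + √14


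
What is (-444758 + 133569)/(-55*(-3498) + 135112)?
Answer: -311189/327502 ≈ -0.95019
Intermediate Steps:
(-444758 + 133569)/(-55*(-3498) + 135112) = -311189/(192390 + 135112) = -311189/327502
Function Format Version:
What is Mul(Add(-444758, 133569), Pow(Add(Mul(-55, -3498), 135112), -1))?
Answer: Rational(-311189, 327502) ≈ -0.95019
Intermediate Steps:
Mul(Add(-444758, 133569), Pow(Add(Mul(-55, -3498), 135112), -1)) = Mul(-311189, Pow(Add(192390, 135112), -1)) = Mul(-311189, Pow(327502, -1)) = Mul(-311189, Rational(1, 327502)) = Rational(-311189, 327502)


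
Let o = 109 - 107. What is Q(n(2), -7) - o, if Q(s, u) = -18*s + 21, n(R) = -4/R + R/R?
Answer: 37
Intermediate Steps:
n(R) = 1 - 4/R (n(R) = -4/R + 1 = 1 - 4/R)
Q(s, u) = 21 - 18*s
o = 2
Q(n(2), -7) - o = (21 - 18*(-4 + 2)/2) - 1*2 = (21 - 9*(-2)) - 2 = (21 - 18*(-1)) - 2 = (21 + 18) - 2 = 39 - 2 = 37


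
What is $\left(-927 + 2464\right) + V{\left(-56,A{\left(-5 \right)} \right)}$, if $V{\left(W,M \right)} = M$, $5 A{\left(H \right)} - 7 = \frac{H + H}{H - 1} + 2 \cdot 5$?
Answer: $\frac{23111}{15} \approx 1540.7$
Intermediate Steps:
$A{\left(H \right)} = \frac{17}{5} + \frac{2 H}{5 \left(-1 + H\right)}$ ($A{\left(H \right)} = \frac{7}{5} + \frac{\frac{H + H}{H - 1} + 2 \cdot 5}{5} = \frac{7}{5} + \frac{\frac{2 H}{-1 + H} + 10}{5} = \frac{7}{5} + \frac{10 + \frac{2 H}{-1 + H}}{5} = \frac{7}{5} + \left(2 + \frac{2 H}{5 \left(-1 + H\right)}\right) = \frac{17}{5} + \frac{2 H}{5 \left(-1 + H\right)}$)
$\left(-927 + 2464\right) + V{\left(-56,A{\left(-5 \right)} \right)} = \left(-927 + 2464\right) + \frac{-17 + 19 \left(-5\right)}{5 \left(-1 - 5\right)} = 1537 + \frac{-17 - 95}{5 \left(-6\right)} = 1537 + \frac{1}{5} \left(- \frac{1}{6}\right) \left(-112\right) = 1537 + \frac{56}{15} = \frac{23111}{15}$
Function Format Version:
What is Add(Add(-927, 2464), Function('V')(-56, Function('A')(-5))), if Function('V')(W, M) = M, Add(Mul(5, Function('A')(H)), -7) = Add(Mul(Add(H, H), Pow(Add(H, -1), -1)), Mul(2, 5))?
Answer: Rational(23111, 15) ≈ 1540.7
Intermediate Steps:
Function('A')(H) = Add(Rational(17, 5), Mul(Rational(2, 5), H, Pow(Add(-1, H), -1))) (Function('A')(H) = Add(Rational(7, 5), Mul(Rational(1, 5), Add(Mul(Add(H, H), Pow(Add(H, -1), -1)), Mul(2, 5)))) = Add(Rational(7, 5), Mul(Rational(1, 5), Add(Mul(Mul(2, H), Pow(Add(-1, H), -1)), 10))) = Add(Rational(7, 5), Mul(Rational(1, 5), Add(Mul(2, H, Pow(Add(-1, H), -1)), 10))) = Add(Rational(7, 5), Mul(Rational(1, 5), Add(10, Mul(2, H, Pow(Add(-1, H), -1))))) = Add(Rational(7, 5), Add(2, Mul(Rational(2, 5), H, Pow(Add(-1, H), -1)))) = Add(Rational(17, 5), Mul(Rational(2, 5), H, Pow(Add(-1, H), -1))))
Add(Add(-927, 2464), Function('V')(-56, Function('A')(-5))) = Add(Add(-927, 2464), Mul(Rational(1, 5), Pow(Add(-1, -5), -1), Add(-17, Mul(19, -5)))) = Add(1537, Mul(Rational(1, 5), Pow(-6, -1), Add(-17, -95))) = Add(1537, Mul(Rational(1, 5), Rational(-1, 6), -112)) = Add(1537, Rational(56, 15)) = Rational(23111, 15)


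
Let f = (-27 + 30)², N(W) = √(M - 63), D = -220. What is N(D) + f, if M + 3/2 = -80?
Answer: 9 + 17*I*√2/2 ≈ 9.0 + 12.021*I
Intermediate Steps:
M = -163/2 (M = -3/2 - 80 = -163/2 ≈ -81.500)
N(W) = 17*I*√2/2 (N(W) = √(-163/2 - 63) = √(-289/2) = 17*I*√2/2)
f = 9 (f = 3² = 9)
N(D) + f = 17*I*√2/2 + 9 = 9 + 17*I*√2/2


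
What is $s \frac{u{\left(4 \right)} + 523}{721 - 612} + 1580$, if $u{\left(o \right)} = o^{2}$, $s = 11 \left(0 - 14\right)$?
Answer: $\frac{89214}{109} \approx 818.48$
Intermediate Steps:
$s = -154$ ($s = 11 \left(-14\right) = -154$)
$s \frac{u{\left(4 \right)} + 523}{721 - 612} + 1580 = - 154 \frac{4^{2} + 523}{721 - 612} + 1580 = - 154 \frac{16 + 523}{109} + 1580 = - 154 \cdot 539 \cdot \frac{1}{109} + 1580 = \left(-154\right) \frac{539}{109} + 1580 = - \frac{83006}{109} + 1580 = \frac{89214}{109}$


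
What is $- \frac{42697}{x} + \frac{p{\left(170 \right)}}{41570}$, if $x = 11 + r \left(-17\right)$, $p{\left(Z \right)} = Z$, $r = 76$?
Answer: $\frac{177513206}{5325117} \approx 33.335$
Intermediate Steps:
$x = -1281$ ($x = 11 + 76 \left(-17\right) = 11 - 1292 = -1281$)
$- \frac{42697}{x} + \frac{p{\left(170 \right)}}{41570} = - \frac{42697}{-1281} + \frac{170}{41570} = \left(-42697\right) \left(- \frac{1}{1281}\right) + 170 \cdot \frac{1}{41570} = \frac{42697}{1281} + \frac{17}{4157} = \frac{177513206}{5325117}$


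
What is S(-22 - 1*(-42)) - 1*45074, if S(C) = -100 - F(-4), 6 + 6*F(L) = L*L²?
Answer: -135487/3 ≈ -45162.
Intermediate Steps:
F(L) = -1 + L³/6 (F(L) = -1 + (L*L²)/6 = -1 + L³/6)
S(C) = -265/3 (S(C) = -100 - (-1 + (⅙)*(-4)³) = -100 - (-1 + (⅙)*(-64)) = -100 - (-1 - 32/3) = -100 - 1*(-35/3) = -100 + 35/3 = -265/3)
S(-22 - 1*(-42)) - 1*45074 = -265/3 - 1*45074 = -265/3 - 45074 = -135487/3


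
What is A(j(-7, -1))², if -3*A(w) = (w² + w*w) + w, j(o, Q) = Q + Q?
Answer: 4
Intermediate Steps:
j(o, Q) = 2*Q
A(w) = -2*w²/3 - w/3 (A(w) = -((w² + w*w) + w)/3 = -((w² + w²) + w)/3 = -(2*w² + w)/3 = -(w + 2*w²)/3 = -2*w²/3 - w/3)
A(j(-7, -1))² = (-2*(-1)*(1 + 2*(2*(-1)))/3)² = (-⅓*(-2)*(1 + 2*(-2)))² = (-⅓*(-2)*(1 - 4))² = (-⅓*(-2)*(-3))² = (-2)² = 4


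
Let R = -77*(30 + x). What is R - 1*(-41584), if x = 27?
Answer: 37195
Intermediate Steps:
R = -4389 (R = -77*(30 + 27) = -77*57 = -4389)
R - 1*(-41584) = -4389 - 1*(-41584) = -4389 + 41584 = 37195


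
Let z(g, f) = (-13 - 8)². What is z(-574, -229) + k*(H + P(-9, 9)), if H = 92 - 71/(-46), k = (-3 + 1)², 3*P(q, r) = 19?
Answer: 57995/69 ≈ 840.51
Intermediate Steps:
P(q, r) = 19/3 (P(q, r) = (⅓)*19 = 19/3)
z(g, f) = 441 (z(g, f) = (-21)² = 441)
k = 4 (k = (-2)² = 4)
H = 4303/46 (H = 92 - 71*(-1/46) = 92 + 71/46 = 4303/46 ≈ 93.543)
z(-574, -229) + k*(H + P(-9, 9)) = 441 + 4*(4303/46 + 19/3) = 441 + 4*(13783/138) = 441 + 27566/69 = 57995/69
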